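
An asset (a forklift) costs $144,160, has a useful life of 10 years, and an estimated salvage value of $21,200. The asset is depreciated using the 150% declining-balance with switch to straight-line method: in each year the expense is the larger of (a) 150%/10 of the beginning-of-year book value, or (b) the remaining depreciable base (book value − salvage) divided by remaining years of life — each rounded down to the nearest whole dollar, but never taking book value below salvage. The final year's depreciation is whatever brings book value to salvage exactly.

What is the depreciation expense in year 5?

Depreciable base = $144,160 − $21,200 = $122,960.
Year 1: DB = ⌊$144,160 × 150%/10⌋ = $21,624; SL = ⌊$122,960/10⌋ = $12,296 → take DB $21,624. Book value $122,536.
Year 2: DB = ⌊$122,536 × 150%/10⌋ = $18,380; SL = ⌊$101,336/9⌋ = $11,259 → take DB $18,380. Book value $104,156.
Year 3: DB = ⌊$104,156 × 150%/10⌋ = $15,623; SL = ⌊$82,956/8⌋ = $10,369 → take DB $15,623. Book value $88,533.
Year 4: DB = ⌊$88,533 × 150%/10⌋ = $13,279; SL = ⌊$67,333/7⌋ = $9,619 → take DB $13,279. Book value $75,254.
Year 5: DB = ⌊$75,254 × 150%/10⌋ = $11,288; SL = ⌊$54,054/6⌋ = $9,009 → take DB $11,288. Book value $63,966.

$11,288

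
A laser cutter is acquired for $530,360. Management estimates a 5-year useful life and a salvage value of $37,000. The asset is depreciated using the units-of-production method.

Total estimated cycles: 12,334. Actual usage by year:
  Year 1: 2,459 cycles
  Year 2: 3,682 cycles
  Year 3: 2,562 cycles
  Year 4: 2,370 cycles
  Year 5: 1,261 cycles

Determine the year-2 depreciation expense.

Depreciable base = $530,360 − $37,000 = $493,360.
Rate = $493,360 / 12,334 cycles = $40 per cycle.
Year 1: 2,459 × $40 = $98,360. Book value $432,000.
Year 2: 3,682 × $40 = $147,280. Book value $284,720.

$147,280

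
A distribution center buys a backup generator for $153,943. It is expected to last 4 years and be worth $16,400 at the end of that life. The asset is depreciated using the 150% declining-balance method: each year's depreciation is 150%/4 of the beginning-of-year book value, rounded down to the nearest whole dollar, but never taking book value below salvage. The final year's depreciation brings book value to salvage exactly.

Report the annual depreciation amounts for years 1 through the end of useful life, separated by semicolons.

$57,728; $36,080; $22,550; $21,185

Depreciable base = $153,943 − $16,400 = $137,543.
Year 1: ⌊$153,943 × 150%/4⌋ = $57,728. Book value $96,215.
Year 2: ⌊$96,215 × 150%/4⌋ = $36,080. Book value $60,135.
Year 3: ⌊$60,135 × 150%/4⌋ = $22,550. Book value $37,585.
Year 4 (final): $37,585 − $16,400 = $21,185. Book value $16,400.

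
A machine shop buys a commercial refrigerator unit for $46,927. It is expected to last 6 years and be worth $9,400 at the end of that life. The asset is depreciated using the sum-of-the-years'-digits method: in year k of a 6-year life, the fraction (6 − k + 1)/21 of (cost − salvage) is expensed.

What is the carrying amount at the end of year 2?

$27,270

Depreciable base = $46,927 − $9,400 = $37,527.
Sum of the years' digits = 6+5+4+3+2+1 = 21.
Year 1: $37,527 × 6/21 = $10,722. Book value $36,205.
Year 2: $37,527 × 5/21 = $8,935. Book value $27,270.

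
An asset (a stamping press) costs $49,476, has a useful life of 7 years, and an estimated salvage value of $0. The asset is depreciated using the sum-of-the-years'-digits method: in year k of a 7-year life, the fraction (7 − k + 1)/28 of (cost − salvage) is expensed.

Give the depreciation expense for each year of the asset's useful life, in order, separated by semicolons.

Depreciable base = $49,476 − $0 = $49,476.
Sum of the years' digits = 7+6+5+4+3+2+1 = 28.
Year 1: $49,476 × 7/28 = $12,369. Book value $37,107.
Year 2: $49,476 × 6/28 = $10,602. Book value $26,505.
Year 3: $49,476 × 5/28 = $8,835. Book value $17,670.
Year 4: $49,476 × 4/28 = $7,068. Book value $10,602.
Year 5: $49,476 × 3/28 = $5,301. Book value $5,301.
Year 6: $49,476 × 2/28 = $3,534. Book value $1,767.
Year 7: $49,476 × 1/28 = $1,767. Book value $0.

$12,369; $10,602; $8,835; $7,068; $5,301; $3,534; $1,767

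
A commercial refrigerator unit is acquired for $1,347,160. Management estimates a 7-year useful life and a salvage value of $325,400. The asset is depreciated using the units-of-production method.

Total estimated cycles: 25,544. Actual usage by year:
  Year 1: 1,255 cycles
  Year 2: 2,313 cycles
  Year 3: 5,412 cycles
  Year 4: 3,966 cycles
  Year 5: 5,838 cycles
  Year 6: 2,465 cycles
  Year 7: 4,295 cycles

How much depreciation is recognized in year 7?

$171,800

Depreciable base = $1,347,160 − $325,400 = $1,021,760.
Rate = $1,021,760 / 25,544 cycles = $40 per cycle.
Year 1: 1,255 × $40 = $50,200. Book value $1,296,960.
Year 2: 2,313 × $40 = $92,520. Book value $1,204,440.
Year 3: 5,412 × $40 = $216,480. Book value $987,960.
Year 4: 3,966 × $40 = $158,640. Book value $829,320.
Year 5: 5,838 × $40 = $233,520. Book value $595,800.
Year 6: 2,465 × $40 = $98,600. Book value $497,200.
Year 7: 4,295 × $40 = $171,800. Book value $325,400.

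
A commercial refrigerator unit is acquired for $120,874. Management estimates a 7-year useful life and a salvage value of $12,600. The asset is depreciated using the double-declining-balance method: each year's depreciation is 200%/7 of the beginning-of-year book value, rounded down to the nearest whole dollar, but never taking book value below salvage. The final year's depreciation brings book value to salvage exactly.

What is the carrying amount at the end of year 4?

Depreciable base = $120,874 − $12,600 = $108,274.
Year 1: ⌊$120,874 × 200%/7⌋ = $34,535. Book value $86,339.
Year 2: ⌊$86,339 × 200%/7⌋ = $24,668. Book value $61,671.
Year 3: ⌊$61,671 × 200%/7⌋ = $17,620. Book value $44,051.
Year 4: ⌊$44,051 × 200%/7⌋ = $12,586. Book value $31,465.

$31,465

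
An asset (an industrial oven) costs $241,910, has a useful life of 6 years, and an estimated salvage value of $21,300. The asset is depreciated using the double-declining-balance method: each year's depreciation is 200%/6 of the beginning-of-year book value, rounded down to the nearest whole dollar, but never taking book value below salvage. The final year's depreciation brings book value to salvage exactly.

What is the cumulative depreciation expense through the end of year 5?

Depreciable base = $241,910 − $21,300 = $220,610.
Year 1: ⌊$241,910 × 200%/6⌋ = $80,636. Book value $161,274.
Year 2: ⌊$161,274 × 200%/6⌋ = $53,758. Book value $107,516.
Year 3: ⌊$107,516 × 200%/6⌋ = $35,838. Book value $71,678.
Year 4: ⌊$71,678 × 200%/6⌋ = $23,892. Book value $47,786.
Year 5: ⌊$47,786 × 200%/6⌋ = $15,928. Book value $31,858.
Accumulated through year 5 = $241,910 − $31,858 = $210,052.

$210,052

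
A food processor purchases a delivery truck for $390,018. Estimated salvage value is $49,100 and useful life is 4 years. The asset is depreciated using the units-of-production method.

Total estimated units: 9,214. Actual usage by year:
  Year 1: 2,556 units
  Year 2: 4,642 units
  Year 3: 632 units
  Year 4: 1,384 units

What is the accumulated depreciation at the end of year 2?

$266,326

Depreciable base = $390,018 − $49,100 = $340,918.
Rate = $340,918 / 9,214 units = $37 per unit.
Year 1: 2,556 × $37 = $94,572. Book value $295,446.
Year 2: 4,642 × $37 = $171,754. Book value $123,692.
Accumulated through year 2 = $390,018 − $123,692 = $266,326.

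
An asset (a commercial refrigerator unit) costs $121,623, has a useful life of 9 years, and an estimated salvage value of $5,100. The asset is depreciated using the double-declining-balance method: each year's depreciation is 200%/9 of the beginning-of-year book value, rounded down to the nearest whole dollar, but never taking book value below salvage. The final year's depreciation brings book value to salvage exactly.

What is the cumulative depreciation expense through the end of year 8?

$105,334

Depreciable base = $121,623 − $5,100 = $116,523.
Year 1: ⌊$121,623 × 200%/9⌋ = $27,027. Book value $94,596.
Year 2: ⌊$94,596 × 200%/9⌋ = $21,021. Book value $73,575.
Year 3: ⌊$73,575 × 200%/9⌋ = $16,350. Book value $57,225.
Year 4: ⌊$57,225 × 200%/9⌋ = $12,716. Book value $44,509.
Year 5: ⌊$44,509 × 200%/9⌋ = $9,890. Book value $34,619.
Year 6: ⌊$34,619 × 200%/9⌋ = $7,693. Book value $26,926.
Year 7: ⌊$26,926 × 200%/9⌋ = $5,983. Book value $20,943.
Year 8: ⌊$20,943 × 200%/9⌋ = $4,654. Book value $16,289.
Accumulated through year 8 = $121,623 − $16,289 = $105,334.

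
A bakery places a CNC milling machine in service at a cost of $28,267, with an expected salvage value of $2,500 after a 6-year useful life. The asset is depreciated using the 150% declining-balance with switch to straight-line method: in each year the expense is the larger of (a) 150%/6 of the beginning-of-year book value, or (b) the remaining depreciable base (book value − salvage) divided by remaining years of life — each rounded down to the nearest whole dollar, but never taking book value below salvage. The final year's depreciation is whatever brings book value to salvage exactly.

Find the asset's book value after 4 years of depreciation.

Depreciable base = $28,267 − $2,500 = $25,767.
Year 1: DB = ⌊$28,267 × 150%/6⌋ = $7,066; SL = ⌊$25,767/6⌋ = $4,294 → take DB $7,066. Book value $21,201.
Year 2: DB = ⌊$21,201 × 150%/6⌋ = $5,300; SL = ⌊$18,701/5⌋ = $3,740 → take DB $5,300. Book value $15,901.
Year 3: DB = ⌊$15,901 × 150%/6⌋ = $3,975; SL = ⌊$13,401/4⌋ = $3,350 → take DB $3,975. Book value $11,926.
Year 4: DB = ⌊$11,926 × 150%/6⌋ = $2,981; SL = ⌊$9,426/3⌋ = $3,142 → take SL $3,142. Book value $8,784.

$8,784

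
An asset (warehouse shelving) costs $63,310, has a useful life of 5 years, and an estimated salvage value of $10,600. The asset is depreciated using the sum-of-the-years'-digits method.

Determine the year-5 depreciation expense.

Depreciable base = $63,310 − $10,600 = $52,710.
Sum of the years' digits = 5+4+3+2+1 = 15.
Year 1: $52,710 × 5/15 = $17,570. Book value $45,740.
Year 2: $52,710 × 4/15 = $14,056. Book value $31,684.
Year 3: $52,710 × 3/15 = $10,542. Book value $21,142.
Year 4: $52,710 × 2/15 = $7,028. Book value $14,114.
Year 5: $52,710 × 1/15 = $3,514. Book value $10,600.

$3,514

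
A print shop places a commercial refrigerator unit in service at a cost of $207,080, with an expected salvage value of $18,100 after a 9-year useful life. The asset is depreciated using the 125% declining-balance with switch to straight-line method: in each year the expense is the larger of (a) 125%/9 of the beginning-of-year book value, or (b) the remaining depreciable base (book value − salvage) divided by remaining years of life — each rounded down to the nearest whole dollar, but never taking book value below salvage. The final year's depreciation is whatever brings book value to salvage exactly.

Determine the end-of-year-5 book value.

$94,185

Depreciable base = $207,080 − $18,100 = $188,980.
Year 1: DB = ⌊$207,080 × 125%/9⌋ = $28,761; SL = ⌊$188,980/9⌋ = $20,997 → take DB $28,761. Book value $178,319.
Year 2: DB = ⌊$178,319 × 125%/9⌋ = $24,766; SL = ⌊$160,219/8⌋ = $20,027 → take DB $24,766. Book value $153,553.
Year 3: DB = ⌊$153,553 × 125%/9⌋ = $21,326; SL = ⌊$135,453/7⌋ = $19,350 → take DB $21,326. Book value $132,227.
Year 4: DB = ⌊$132,227 × 125%/9⌋ = $18,364; SL = ⌊$114,127/6⌋ = $19,021 → take SL $19,021. Book value $113,206.
Year 5: DB = ⌊$113,206 × 125%/9⌋ = $15,723; SL = ⌊$95,106/5⌋ = $19,021 → take SL $19,021. Book value $94,185.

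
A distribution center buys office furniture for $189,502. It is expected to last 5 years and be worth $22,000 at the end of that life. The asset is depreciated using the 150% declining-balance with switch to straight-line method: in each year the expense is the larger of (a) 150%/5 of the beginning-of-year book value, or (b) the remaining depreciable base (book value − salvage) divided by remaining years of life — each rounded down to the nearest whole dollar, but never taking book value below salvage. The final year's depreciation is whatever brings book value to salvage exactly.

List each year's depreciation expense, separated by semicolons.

$56,850; $39,795; $27,857; $21,500; $21,500

Depreciable base = $189,502 − $22,000 = $167,502.
Year 1: DB = ⌊$189,502 × 150%/5⌋ = $56,850; SL = ⌊$167,502/5⌋ = $33,500 → take DB $56,850. Book value $132,652.
Year 2: DB = ⌊$132,652 × 150%/5⌋ = $39,795; SL = ⌊$110,652/4⌋ = $27,663 → take DB $39,795. Book value $92,857.
Year 3: DB = ⌊$92,857 × 150%/5⌋ = $27,857; SL = ⌊$70,857/3⌋ = $23,619 → take DB $27,857. Book value $65,000.
Year 4: DB = ⌊$65,000 × 150%/5⌋ = $19,500; SL = ⌊$43,000/2⌋ = $21,500 → take SL $21,500. Book value $43,500.
Year 5 (final): $43,500 − $22,000 = $21,500. Book value $22,000.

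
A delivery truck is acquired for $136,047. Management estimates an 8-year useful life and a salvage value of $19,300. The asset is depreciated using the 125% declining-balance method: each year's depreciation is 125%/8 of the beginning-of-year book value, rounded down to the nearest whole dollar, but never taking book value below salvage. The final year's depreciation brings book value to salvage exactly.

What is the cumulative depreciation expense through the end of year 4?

$67,094

Depreciable base = $136,047 − $19,300 = $116,747.
Year 1: ⌊$136,047 × 125%/8⌋ = $21,257. Book value $114,790.
Year 2: ⌊$114,790 × 125%/8⌋ = $17,935. Book value $96,855.
Year 3: ⌊$96,855 × 125%/8⌋ = $15,133. Book value $81,722.
Year 4: ⌊$81,722 × 125%/8⌋ = $12,769. Book value $68,953.
Accumulated through year 4 = $136,047 − $68,953 = $67,094.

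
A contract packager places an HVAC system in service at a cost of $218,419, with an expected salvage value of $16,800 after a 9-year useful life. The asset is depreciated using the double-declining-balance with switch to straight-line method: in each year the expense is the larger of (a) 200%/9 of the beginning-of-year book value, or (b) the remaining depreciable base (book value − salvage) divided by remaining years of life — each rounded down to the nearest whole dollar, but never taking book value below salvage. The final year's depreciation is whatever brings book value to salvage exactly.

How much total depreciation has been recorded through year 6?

$170,064

Depreciable base = $218,419 − $16,800 = $201,619.
Year 1: DB = ⌊$218,419 × 200%/9⌋ = $48,537; SL = ⌊$201,619/9⌋ = $22,402 → take DB $48,537. Book value $169,882.
Year 2: DB = ⌊$169,882 × 200%/9⌋ = $37,751; SL = ⌊$153,082/8⌋ = $19,135 → take DB $37,751. Book value $132,131.
Year 3: DB = ⌊$132,131 × 200%/9⌋ = $29,362; SL = ⌊$115,331/7⌋ = $16,475 → take DB $29,362. Book value $102,769.
Year 4: DB = ⌊$102,769 × 200%/9⌋ = $22,837; SL = ⌊$85,969/6⌋ = $14,328 → take DB $22,837. Book value $79,932.
Year 5: DB = ⌊$79,932 × 200%/9⌋ = $17,762; SL = ⌊$63,132/5⌋ = $12,626 → take DB $17,762. Book value $62,170.
Year 6: DB = ⌊$62,170 × 200%/9⌋ = $13,815; SL = ⌊$45,370/4⌋ = $11,342 → take DB $13,815. Book value $48,355.
Accumulated through year 6 = $218,419 − $48,355 = $170,064.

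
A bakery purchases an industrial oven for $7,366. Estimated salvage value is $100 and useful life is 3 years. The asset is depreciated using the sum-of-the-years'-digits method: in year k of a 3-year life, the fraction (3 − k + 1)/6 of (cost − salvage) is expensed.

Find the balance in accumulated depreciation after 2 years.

Depreciable base = $7,366 − $100 = $7,266.
Sum of the years' digits = 3+2+1 = 6.
Year 1: $7,266 × 3/6 = $3,633. Book value $3,733.
Year 2: $7,266 × 2/6 = $2,422. Book value $1,311.
Accumulated through year 2 = $7,366 − $1,311 = $6,055.

$6,055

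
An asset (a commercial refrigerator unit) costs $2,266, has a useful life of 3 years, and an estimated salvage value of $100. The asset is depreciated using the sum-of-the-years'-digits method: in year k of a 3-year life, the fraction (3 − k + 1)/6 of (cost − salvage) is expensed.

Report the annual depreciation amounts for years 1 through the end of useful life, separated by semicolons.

Depreciable base = $2,266 − $100 = $2,166.
Sum of the years' digits = 3+2+1 = 6.
Year 1: $2,166 × 3/6 = $1,083. Book value $1,183.
Year 2: $2,166 × 2/6 = $722. Book value $461.
Year 3: $2,166 × 1/6 = $361. Book value $100.

$1,083; $722; $361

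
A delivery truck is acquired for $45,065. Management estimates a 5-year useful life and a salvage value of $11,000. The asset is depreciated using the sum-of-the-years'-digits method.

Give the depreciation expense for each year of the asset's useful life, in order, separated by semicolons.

$11,355; $9,084; $6,813; $4,542; $2,271

Depreciable base = $45,065 − $11,000 = $34,065.
Sum of the years' digits = 5+4+3+2+1 = 15.
Year 1: $34,065 × 5/15 = $11,355. Book value $33,710.
Year 2: $34,065 × 4/15 = $9,084. Book value $24,626.
Year 3: $34,065 × 3/15 = $6,813. Book value $17,813.
Year 4: $34,065 × 2/15 = $4,542. Book value $13,271.
Year 5: $34,065 × 1/15 = $2,271. Book value $11,000.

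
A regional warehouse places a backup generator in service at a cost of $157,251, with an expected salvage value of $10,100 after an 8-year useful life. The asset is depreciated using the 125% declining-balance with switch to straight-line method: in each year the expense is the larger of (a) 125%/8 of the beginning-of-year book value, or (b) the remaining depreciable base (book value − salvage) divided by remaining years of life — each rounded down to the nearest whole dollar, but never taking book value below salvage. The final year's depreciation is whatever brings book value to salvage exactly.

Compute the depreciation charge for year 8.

Depreciable base = $157,251 − $10,100 = $147,151.
Year 1: DB = ⌊$157,251 × 125%/8⌋ = $24,570; SL = ⌊$147,151/8⌋ = $18,393 → take DB $24,570. Book value $132,681.
Year 2: DB = ⌊$132,681 × 125%/8⌋ = $20,731; SL = ⌊$122,581/7⌋ = $17,511 → take DB $20,731. Book value $111,950.
Year 3: DB = ⌊$111,950 × 125%/8⌋ = $17,492; SL = ⌊$101,850/6⌋ = $16,975 → take DB $17,492. Book value $94,458.
Year 4: DB = ⌊$94,458 × 125%/8⌋ = $14,759; SL = ⌊$84,358/5⌋ = $16,871 → take SL $16,871. Book value $77,587.
Year 5: DB = ⌊$77,587 × 125%/8⌋ = $12,122; SL = ⌊$67,487/4⌋ = $16,871 → take SL $16,871. Book value $60,716.
Year 6: DB = ⌊$60,716 × 125%/8⌋ = $9,486; SL = ⌊$50,616/3⌋ = $16,872 → take SL $16,872. Book value $43,844.
Year 7: DB = ⌊$43,844 × 125%/8⌋ = $6,850; SL = ⌊$33,744/2⌋ = $16,872 → take SL $16,872. Book value $26,972.
Year 8 (final): $26,972 − $10,100 = $16,872. Book value $10,100.

$16,872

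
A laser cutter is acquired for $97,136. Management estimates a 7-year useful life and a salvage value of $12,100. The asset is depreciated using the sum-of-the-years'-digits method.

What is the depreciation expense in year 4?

$12,148

Depreciable base = $97,136 − $12,100 = $85,036.
Sum of the years' digits = 7+6+5+4+3+2+1 = 28.
Year 1: $85,036 × 7/28 = $21,259. Book value $75,877.
Year 2: $85,036 × 6/28 = $18,222. Book value $57,655.
Year 3: $85,036 × 5/28 = $15,185. Book value $42,470.
Year 4: $85,036 × 4/28 = $12,148. Book value $30,322.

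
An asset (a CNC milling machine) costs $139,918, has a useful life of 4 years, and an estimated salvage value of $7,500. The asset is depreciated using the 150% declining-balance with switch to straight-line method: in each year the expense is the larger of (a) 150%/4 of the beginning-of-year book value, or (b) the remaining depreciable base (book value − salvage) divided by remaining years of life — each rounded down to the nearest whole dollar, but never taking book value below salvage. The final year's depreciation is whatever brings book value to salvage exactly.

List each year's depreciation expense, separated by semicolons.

$52,469; $32,793; $23,578; $23,578

Depreciable base = $139,918 − $7,500 = $132,418.
Year 1: DB = ⌊$139,918 × 150%/4⌋ = $52,469; SL = ⌊$132,418/4⌋ = $33,104 → take DB $52,469. Book value $87,449.
Year 2: DB = ⌊$87,449 × 150%/4⌋ = $32,793; SL = ⌊$79,949/3⌋ = $26,649 → take DB $32,793. Book value $54,656.
Year 3: DB = ⌊$54,656 × 150%/4⌋ = $20,496; SL = ⌊$47,156/2⌋ = $23,578 → take SL $23,578. Book value $31,078.
Year 4 (final): $31,078 − $7,500 = $23,578. Book value $7,500.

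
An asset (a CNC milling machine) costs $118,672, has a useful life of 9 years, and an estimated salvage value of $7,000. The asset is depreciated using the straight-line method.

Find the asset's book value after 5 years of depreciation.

$56,632

Depreciable base = $118,672 − $7,000 = $111,672.
Annual expense = $111,672 / 9 = $12,408.
End of year 1: book value $106,264.
End of year 2: book value $93,856.
End of year 3: book value $81,448.
End of year 4: book value $69,040.
End of year 5: book value $56,632.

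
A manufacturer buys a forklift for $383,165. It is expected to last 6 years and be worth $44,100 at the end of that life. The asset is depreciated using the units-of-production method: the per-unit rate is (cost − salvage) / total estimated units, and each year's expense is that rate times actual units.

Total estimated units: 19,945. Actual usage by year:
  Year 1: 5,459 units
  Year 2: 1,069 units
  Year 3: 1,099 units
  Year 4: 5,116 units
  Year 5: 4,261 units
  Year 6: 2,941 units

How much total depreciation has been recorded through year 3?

Depreciable base = $383,165 − $44,100 = $339,065.
Rate = $339,065 / 19,945 units = $17 per unit.
Year 1: 5,459 × $17 = $92,803. Book value $290,362.
Year 2: 1,069 × $17 = $18,173. Book value $272,189.
Year 3: 1,099 × $17 = $18,683. Book value $253,506.
Accumulated through year 3 = $383,165 − $253,506 = $129,659.

$129,659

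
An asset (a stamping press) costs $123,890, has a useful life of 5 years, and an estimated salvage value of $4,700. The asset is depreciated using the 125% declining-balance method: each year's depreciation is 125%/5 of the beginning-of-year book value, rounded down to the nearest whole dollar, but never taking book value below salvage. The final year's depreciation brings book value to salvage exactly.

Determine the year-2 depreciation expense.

Depreciable base = $123,890 − $4,700 = $119,190.
Year 1: ⌊$123,890 × 125%/5⌋ = $30,972. Book value $92,918.
Year 2: ⌊$92,918 × 125%/5⌋ = $23,229. Book value $69,689.

$23,229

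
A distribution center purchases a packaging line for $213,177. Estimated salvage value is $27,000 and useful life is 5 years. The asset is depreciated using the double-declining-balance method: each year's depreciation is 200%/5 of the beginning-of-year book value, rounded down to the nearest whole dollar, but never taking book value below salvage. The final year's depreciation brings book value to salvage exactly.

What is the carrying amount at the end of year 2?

$76,745

Depreciable base = $213,177 − $27,000 = $186,177.
Year 1: ⌊$213,177 × 200%/5⌋ = $85,270. Book value $127,907.
Year 2: ⌊$127,907 × 200%/5⌋ = $51,162. Book value $76,745.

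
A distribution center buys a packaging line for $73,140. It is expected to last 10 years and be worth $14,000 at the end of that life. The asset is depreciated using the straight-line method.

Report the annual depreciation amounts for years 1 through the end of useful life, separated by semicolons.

$5,914; $5,914; $5,914; $5,914; $5,914; $5,914; $5,914; $5,914; $5,914; $5,914

Depreciable base = $73,140 − $14,000 = $59,140.
Annual expense = $59,140 / 10 = $5,914.
End of year 1: book value $67,226.
End of year 2: book value $61,312.
End of year 3: book value $55,398.
End of year 4: book value $49,484.
End of year 5: book value $43,570.
End of year 6: book value $37,656.
End of year 7: book value $31,742.
End of year 8: book value $25,828.
End of year 9: book value $19,914.
End of year 10: book value $14,000.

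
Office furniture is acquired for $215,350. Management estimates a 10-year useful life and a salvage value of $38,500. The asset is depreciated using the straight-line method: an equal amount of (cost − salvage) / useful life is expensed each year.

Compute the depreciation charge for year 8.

$17,685

Depreciable base = $215,350 − $38,500 = $176,850.
Annual expense = $176,850 / 10 = $17,685.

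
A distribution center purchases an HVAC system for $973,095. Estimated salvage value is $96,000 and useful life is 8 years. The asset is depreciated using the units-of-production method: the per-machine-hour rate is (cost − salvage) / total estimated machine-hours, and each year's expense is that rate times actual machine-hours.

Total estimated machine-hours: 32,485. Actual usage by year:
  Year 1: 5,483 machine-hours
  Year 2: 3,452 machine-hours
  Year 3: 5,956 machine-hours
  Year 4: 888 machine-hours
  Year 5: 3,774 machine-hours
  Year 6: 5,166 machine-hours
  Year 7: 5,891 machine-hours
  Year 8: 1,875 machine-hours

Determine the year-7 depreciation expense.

$159,057

Depreciable base = $973,095 − $96,000 = $877,095.
Rate = $877,095 / 32,485 machine-hours = $27 per machine-hour.
Year 1: 5,483 × $27 = $148,041. Book value $825,054.
Year 2: 3,452 × $27 = $93,204. Book value $731,850.
Year 3: 5,956 × $27 = $160,812. Book value $571,038.
Year 4: 888 × $27 = $23,976. Book value $547,062.
Year 5: 3,774 × $27 = $101,898. Book value $445,164.
Year 6: 5,166 × $27 = $139,482. Book value $305,682.
Year 7: 5,891 × $27 = $159,057. Book value $146,625.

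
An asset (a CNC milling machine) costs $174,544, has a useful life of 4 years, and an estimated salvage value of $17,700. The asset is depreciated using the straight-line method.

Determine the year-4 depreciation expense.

Depreciable base = $174,544 − $17,700 = $156,844.
Annual expense = $156,844 / 4 = $39,211.

$39,211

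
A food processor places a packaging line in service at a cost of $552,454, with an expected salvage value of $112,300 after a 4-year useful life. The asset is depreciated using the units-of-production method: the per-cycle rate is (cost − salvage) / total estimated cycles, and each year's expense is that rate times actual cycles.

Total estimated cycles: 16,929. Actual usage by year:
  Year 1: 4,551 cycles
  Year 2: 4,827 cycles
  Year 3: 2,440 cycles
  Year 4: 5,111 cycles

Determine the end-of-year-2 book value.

Depreciable base = $552,454 − $112,300 = $440,154.
Rate = $440,154 / 16,929 cycles = $26 per cycle.
Year 1: 4,551 × $26 = $118,326. Book value $434,128.
Year 2: 4,827 × $26 = $125,502. Book value $308,626.

$308,626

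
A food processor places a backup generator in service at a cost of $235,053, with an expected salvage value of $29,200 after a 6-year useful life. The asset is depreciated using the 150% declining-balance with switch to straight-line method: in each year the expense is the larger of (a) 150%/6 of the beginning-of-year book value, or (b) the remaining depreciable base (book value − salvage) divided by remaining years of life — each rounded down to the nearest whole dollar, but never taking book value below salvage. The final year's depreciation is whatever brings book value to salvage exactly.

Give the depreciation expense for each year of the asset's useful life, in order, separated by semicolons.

$58,763; $44,072; $33,054; $24,791; $22,586; $22,587

Depreciable base = $235,053 − $29,200 = $205,853.
Year 1: DB = ⌊$235,053 × 150%/6⌋ = $58,763; SL = ⌊$205,853/6⌋ = $34,308 → take DB $58,763. Book value $176,290.
Year 2: DB = ⌊$176,290 × 150%/6⌋ = $44,072; SL = ⌊$147,090/5⌋ = $29,418 → take DB $44,072. Book value $132,218.
Year 3: DB = ⌊$132,218 × 150%/6⌋ = $33,054; SL = ⌊$103,018/4⌋ = $25,754 → take DB $33,054. Book value $99,164.
Year 4: DB = ⌊$99,164 × 150%/6⌋ = $24,791; SL = ⌊$69,964/3⌋ = $23,321 → take DB $24,791. Book value $74,373.
Year 5: DB = ⌊$74,373 × 150%/6⌋ = $18,593; SL = ⌊$45,173/2⌋ = $22,586 → take SL $22,586. Book value $51,787.
Year 6 (final): $51,787 − $29,200 = $22,587. Book value $29,200.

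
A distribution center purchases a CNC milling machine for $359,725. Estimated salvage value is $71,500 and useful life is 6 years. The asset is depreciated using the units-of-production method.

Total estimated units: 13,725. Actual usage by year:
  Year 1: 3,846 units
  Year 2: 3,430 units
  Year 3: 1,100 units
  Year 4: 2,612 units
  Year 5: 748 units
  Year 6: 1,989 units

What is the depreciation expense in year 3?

Depreciable base = $359,725 − $71,500 = $288,225.
Rate = $288,225 / 13,725 units = $21 per unit.
Year 1: 3,846 × $21 = $80,766. Book value $278,959.
Year 2: 3,430 × $21 = $72,030. Book value $206,929.
Year 3: 1,100 × $21 = $23,100. Book value $183,829.

$23,100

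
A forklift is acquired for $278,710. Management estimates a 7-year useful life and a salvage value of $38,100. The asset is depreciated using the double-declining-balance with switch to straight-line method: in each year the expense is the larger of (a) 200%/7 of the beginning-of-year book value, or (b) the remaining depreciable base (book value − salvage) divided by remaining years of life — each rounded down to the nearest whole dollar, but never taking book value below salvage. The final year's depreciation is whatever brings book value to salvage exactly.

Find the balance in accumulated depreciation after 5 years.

$226,887

Depreciable base = $278,710 − $38,100 = $240,610.
Year 1: DB = ⌊$278,710 × 200%/7⌋ = $79,631; SL = ⌊$240,610/7⌋ = $34,372 → take DB $79,631. Book value $199,079.
Year 2: DB = ⌊$199,079 × 200%/7⌋ = $56,879; SL = ⌊$160,979/6⌋ = $26,829 → take DB $56,879. Book value $142,200.
Year 3: DB = ⌊$142,200 × 200%/7⌋ = $40,628; SL = ⌊$104,100/5⌋ = $20,820 → take DB $40,628. Book value $101,572.
Year 4: DB = ⌊$101,572 × 200%/7⌋ = $29,020; SL = ⌊$63,472/4⌋ = $15,868 → take DB $29,020. Book value $72,552.
Year 5: DB = ⌊$72,552 × 200%/7⌋ = $20,729; SL = ⌊$34,452/3⌋ = $11,484 → take DB $20,729. Book value $51,823.
Accumulated through year 5 = $278,710 − $51,823 = $226,887.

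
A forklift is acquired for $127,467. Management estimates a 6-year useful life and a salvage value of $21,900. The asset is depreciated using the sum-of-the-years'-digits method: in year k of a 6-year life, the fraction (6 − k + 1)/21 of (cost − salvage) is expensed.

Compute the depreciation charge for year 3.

$20,108

Depreciable base = $127,467 − $21,900 = $105,567.
Sum of the years' digits = 6+5+4+3+2+1 = 21.
Year 1: $105,567 × 6/21 = $30,162. Book value $97,305.
Year 2: $105,567 × 5/21 = $25,135. Book value $72,170.
Year 3: $105,567 × 4/21 = $20,108. Book value $52,062.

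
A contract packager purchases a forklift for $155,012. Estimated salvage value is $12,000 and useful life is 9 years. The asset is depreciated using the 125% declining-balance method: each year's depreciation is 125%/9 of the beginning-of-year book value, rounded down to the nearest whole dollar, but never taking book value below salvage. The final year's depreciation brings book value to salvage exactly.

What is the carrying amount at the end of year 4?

Depreciable base = $155,012 − $12,000 = $143,012.
Year 1: ⌊$155,012 × 125%/9⌋ = $21,529. Book value $133,483.
Year 2: ⌊$133,483 × 125%/9⌋ = $18,539. Book value $114,944.
Year 3: ⌊$114,944 × 125%/9⌋ = $15,964. Book value $98,980.
Year 4: ⌊$98,980 × 125%/9⌋ = $13,747. Book value $85,233.

$85,233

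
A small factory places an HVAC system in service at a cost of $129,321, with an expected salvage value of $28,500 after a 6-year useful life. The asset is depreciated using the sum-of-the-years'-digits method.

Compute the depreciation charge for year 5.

$9,602

Depreciable base = $129,321 − $28,500 = $100,821.
Sum of the years' digits = 6+5+4+3+2+1 = 21.
Year 1: $100,821 × 6/21 = $28,806. Book value $100,515.
Year 2: $100,821 × 5/21 = $24,005. Book value $76,510.
Year 3: $100,821 × 4/21 = $19,204. Book value $57,306.
Year 4: $100,821 × 3/21 = $14,403. Book value $42,903.
Year 5: $100,821 × 2/21 = $9,602. Book value $33,301.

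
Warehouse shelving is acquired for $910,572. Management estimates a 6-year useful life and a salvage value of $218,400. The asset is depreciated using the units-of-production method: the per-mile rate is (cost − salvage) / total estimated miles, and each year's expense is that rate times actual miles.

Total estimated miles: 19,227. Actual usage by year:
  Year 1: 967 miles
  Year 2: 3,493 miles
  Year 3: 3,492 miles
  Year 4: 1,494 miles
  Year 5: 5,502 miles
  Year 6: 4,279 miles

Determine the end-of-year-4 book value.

Depreciable base = $910,572 − $218,400 = $692,172.
Rate = $692,172 / 19,227 miles = $36 per mile.
Year 1: 967 × $36 = $34,812. Book value $875,760.
Year 2: 3,493 × $36 = $125,748. Book value $750,012.
Year 3: 3,492 × $36 = $125,712. Book value $624,300.
Year 4: 1,494 × $36 = $53,784. Book value $570,516.

$570,516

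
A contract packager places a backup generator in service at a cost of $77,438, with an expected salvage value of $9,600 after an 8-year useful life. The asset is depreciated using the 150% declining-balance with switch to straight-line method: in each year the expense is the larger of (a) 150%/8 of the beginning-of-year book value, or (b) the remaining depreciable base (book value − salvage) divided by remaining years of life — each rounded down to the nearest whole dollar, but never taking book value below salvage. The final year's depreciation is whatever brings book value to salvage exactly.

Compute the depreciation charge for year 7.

$5,941

Depreciable base = $77,438 − $9,600 = $67,838.
Year 1: DB = ⌊$77,438 × 150%/8⌋ = $14,519; SL = ⌊$67,838/8⌋ = $8,479 → take DB $14,519. Book value $62,919.
Year 2: DB = ⌊$62,919 × 150%/8⌋ = $11,797; SL = ⌊$53,319/7⌋ = $7,617 → take DB $11,797. Book value $51,122.
Year 3: DB = ⌊$51,122 × 150%/8⌋ = $9,585; SL = ⌊$41,522/6⌋ = $6,920 → take DB $9,585. Book value $41,537.
Year 4: DB = ⌊$41,537 × 150%/8⌋ = $7,788; SL = ⌊$31,937/5⌋ = $6,387 → take DB $7,788. Book value $33,749.
Year 5: DB = ⌊$33,749 × 150%/8⌋ = $6,327; SL = ⌊$24,149/4⌋ = $6,037 → take DB $6,327. Book value $27,422.
Year 6: DB = ⌊$27,422 × 150%/8⌋ = $5,141; SL = ⌊$17,822/3⌋ = $5,940 → take SL $5,940. Book value $21,482.
Year 7: DB = ⌊$21,482 × 150%/8⌋ = $4,027; SL = ⌊$11,882/2⌋ = $5,941 → take SL $5,941. Book value $15,541.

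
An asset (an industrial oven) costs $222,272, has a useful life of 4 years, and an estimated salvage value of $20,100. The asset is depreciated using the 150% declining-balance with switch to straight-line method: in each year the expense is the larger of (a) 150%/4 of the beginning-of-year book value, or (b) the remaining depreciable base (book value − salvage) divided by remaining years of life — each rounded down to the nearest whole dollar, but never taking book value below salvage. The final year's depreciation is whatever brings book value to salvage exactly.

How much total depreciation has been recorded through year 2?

$135,447

Depreciable base = $222,272 − $20,100 = $202,172.
Year 1: DB = ⌊$222,272 × 150%/4⌋ = $83,352; SL = ⌊$202,172/4⌋ = $50,543 → take DB $83,352. Book value $138,920.
Year 2: DB = ⌊$138,920 × 150%/4⌋ = $52,095; SL = ⌊$118,820/3⌋ = $39,606 → take DB $52,095. Book value $86,825.
Accumulated through year 2 = $222,272 − $86,825 = $135,447.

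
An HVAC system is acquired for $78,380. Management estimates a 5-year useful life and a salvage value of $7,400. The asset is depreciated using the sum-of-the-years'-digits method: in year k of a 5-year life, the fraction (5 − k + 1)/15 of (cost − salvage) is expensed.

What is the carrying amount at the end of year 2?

Depreciable base = $78,380 − $7,400 = $70,980.
Sum of the years' digits = 5+4+3+2+1 = 15.
Year 1: $70,980 × 5/15 = $23,660. Book value $54,720.
Year 2: $70,980 × 4/15 = $18,928. Book value $35,792.

$35,792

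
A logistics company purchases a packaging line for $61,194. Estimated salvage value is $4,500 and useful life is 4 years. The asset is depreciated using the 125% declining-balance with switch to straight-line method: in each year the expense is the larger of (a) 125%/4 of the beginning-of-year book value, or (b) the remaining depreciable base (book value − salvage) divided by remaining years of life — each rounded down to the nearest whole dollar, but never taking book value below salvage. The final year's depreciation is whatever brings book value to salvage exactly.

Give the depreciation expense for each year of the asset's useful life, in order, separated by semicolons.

$19,123; $13,147; $12,212; $12,212

Depreciable base = $61,194 − $4,500 = $56,694.
Year 1: DB = ⌊$61,194 × 125%/4⌋ = $19,123; SL = ⌊$56,694/4⌋ = $14,173 → take DB $19,123. Book value $42,071.
Year 2: DB = ⌊$42,071 × 125%/4⌋ = $13,147; SL = ⌊$37,571/3⌋ = $12,523 → take DB $13,147. Book value $28,924.
Year 3: DB = ⌊$28,924 × 125%/4⌋ = $9,038; SL = ⌊$24,424/2⌋ = $12,212 → take SL $12,212. Book value $16,712.
Year 4 (final): $16,712 − $4,500 = $12,212. Book value $4,500.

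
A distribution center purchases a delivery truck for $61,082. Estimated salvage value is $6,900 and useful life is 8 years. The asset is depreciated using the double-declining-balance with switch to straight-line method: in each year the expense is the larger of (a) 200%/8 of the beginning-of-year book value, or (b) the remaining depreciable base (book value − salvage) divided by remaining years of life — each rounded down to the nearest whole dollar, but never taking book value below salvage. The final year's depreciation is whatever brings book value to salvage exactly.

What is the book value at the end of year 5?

Depreciable base = $61,082 − $6,900 = $54,182.
Year 1: DB = ⌊$61,082 × 200%/8⌋ = $15,270; SL = ⌊$54,182/8⌋ = $6,772 → take DB $15,270. Book value $45,812.
Year 2: DB = ⌊$45,812 × 200%/8⌋ = $11,453; SL = ⌊$38,912/7⌋ = $5,558 → take DB $11,453. Book value $34,359.
Year 3: DB = ⌊$34,359 × 200%/8⌋ = $8,589; SL = ⌊$27,459/6⌋ = $4,576 → take DB $8,589. Book value $25,770.
Year 4: DB = ⌊$25,770 × 200%/8⌋ = $6,442; SL = ⌊$18,870/5⌋ = $3,774 → take DB $6,442. Book value $19,328.
Year 5: DB = ⌊$19,328 × 200%/8⌋ = $4,832; SL = ⌊$12,428/4⌋ = $3,107 → take DB $4,832. Book value $14,496.

$14,496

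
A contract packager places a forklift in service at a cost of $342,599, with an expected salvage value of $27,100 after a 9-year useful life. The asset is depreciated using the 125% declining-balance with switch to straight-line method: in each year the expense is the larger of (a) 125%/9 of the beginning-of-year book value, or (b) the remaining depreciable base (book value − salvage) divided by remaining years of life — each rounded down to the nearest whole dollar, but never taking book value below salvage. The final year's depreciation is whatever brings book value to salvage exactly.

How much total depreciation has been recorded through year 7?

Depreciable base = $342,599 − $27,100 = $315,499.
Year 1: DB = ⌊$342,599 × 125%/9⌋ = $47,583; SL = ⌊$315,499/9⌋ = $35,055 → take DB $47,583. Book value $295,016.
Year 2: DB = ⌊$295,016 × 125%/9⌋ = $40,974; SL = ⌊$267,916/8⌋ = $33,489 → take DB $40,974. Book value $254,042.
Year 3: DB = ⌊$254,042 × 125%/9⌋ = $35,283; SL = ⌊$226,942/7⌋ = $32,420 → take DB $35,283. Book value $218,759.
Year 4: DB = ⌊$218,759 × 125%/9⌋ = $30,383; SL = ⌊$191,659/6⌋ = $31,943 → take SL $31,943. Book value $186,816.
Year 5: DB = ⌊$186,816 × 125%/9⌋ = $25,946; SL = ⌊$159,716/5⌋ = $31,943 → take SL $31,943. Book value $154,873.
Year 6: DB = ⌊$154,873 × 125%/9⌋ = $21,510; SL = ⌊$127,773/4⌋ = $31,943 → take SL $31,943. Book value $122,930.
Year 7: DB = ⌊$122,930 × 125%/9⌋ = $17,073; SL = ⌊$95,830/3⌋ = $31,943 → take SL $31,943. Book value $90,987.
Accumulated through year 7 = $342,599 − $90,987 = $251,612.

$251,612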